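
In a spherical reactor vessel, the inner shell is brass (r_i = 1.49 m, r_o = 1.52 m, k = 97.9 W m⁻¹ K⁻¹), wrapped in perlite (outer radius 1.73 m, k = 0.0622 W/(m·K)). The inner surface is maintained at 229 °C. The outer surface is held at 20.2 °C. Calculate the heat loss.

Treat each layer as a resistance in series:
  R_brass = (1/1.49 − 1/1.52)/(4πk) = 0.01325/(4π·97.9) = 1.077×10^-5 K/W
  R_perlite = (1/1.52 − 1/1.73)/(4πk) = 0.07986/(4π·0.0622) = 0.1022 K/W
ΣR = 1.077×10^-5 + 0.1022 = 0.1022 K/W
Q = ΔT/ΣR = (229 °C − 20.2 °C)/0.1022 = 2040 W

Q = 2.04 kW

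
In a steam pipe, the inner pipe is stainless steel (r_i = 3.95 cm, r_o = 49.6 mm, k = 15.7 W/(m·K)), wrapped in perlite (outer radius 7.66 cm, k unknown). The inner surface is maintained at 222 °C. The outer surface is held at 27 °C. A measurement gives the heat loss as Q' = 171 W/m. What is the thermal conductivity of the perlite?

k = 0.0608 W/m·K

ΣR = ΔT/Q' = |222 − 27|/171 = 1.140 m·K/W
Known resistances:
  R'_stainless steel = ln(0.0496/0.0395)/(2πk) = 0.2277/(2π·15.7) = 0.002308 m·K/W
R_perlite = ΣR − ΣR_known = 1.140 − 0.002308 = 1.138 m·K/W
ln(r₂/r₁)/(2πk) = 1.138 ⇒ k = 0.4346/(2π·1.138) = 0.0608 W/m·K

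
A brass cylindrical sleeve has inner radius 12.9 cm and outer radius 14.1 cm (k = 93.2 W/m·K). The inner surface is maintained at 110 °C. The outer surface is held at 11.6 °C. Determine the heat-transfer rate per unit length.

Q' = 2πk·ΔT/ln(r₂/r₁) = 2π × 93.2 × 98.4 / ln(0.141/0.129) = 6.48×10^5 W/m

Q' = 6.48×10^5 W/m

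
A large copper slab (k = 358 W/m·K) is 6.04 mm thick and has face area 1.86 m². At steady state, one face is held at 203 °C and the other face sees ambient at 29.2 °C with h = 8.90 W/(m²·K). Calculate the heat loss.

Q = 2880 W

Resistance network (inner→outer):
  R_copper = L/(kA) = 0.00604/(358·1.86) = 9.071×10^-6 K/W
  R_conv,out = 1/(hA) = 1/(8.90·1.86) = 0.06041 K/W
ΣR = 9.071×10^-6 + 0.06041 = 0.06042 K/W
Q = ΔT/ΣR = (203 °C − 29.2 °C)/0.06042 = 2880 W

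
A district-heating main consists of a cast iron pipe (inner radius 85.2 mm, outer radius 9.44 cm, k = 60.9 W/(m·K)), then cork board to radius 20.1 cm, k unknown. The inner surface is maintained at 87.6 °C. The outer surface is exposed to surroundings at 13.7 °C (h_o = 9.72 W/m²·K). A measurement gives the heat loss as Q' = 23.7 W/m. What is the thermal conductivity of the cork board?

k = 0.0396 W/m·K

ΣR = ΔT/Q' = |87.6 − 13.7|/23.7 = 3.118 m·K/W
Known resistances:
  R'_cast iron = ln(0.0944/0.0852)/(2πk) = 0.1025/(2π·60.9) = 2.680×10^-4 m·K/W
  R'_conv,out = 1/(2πr h) = 1/(2π·0.201·9.72) = 0.08146 m·K/W
R_cork board = ΣR − ΣR_known = 3.118 − 0.08173 = 3.036 m·K/W
ln(r₂/r₁)/(2πk) = 3.036 ⇒ k = 0.7558/(2π·3.036) = 0.0396 W/m·K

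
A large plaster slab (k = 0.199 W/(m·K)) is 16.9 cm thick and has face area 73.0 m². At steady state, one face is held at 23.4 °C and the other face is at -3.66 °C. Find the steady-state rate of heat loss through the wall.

Q = kA·ΔT/L = 0.199 × 73.0 × |23.4 °C − -3.66 °C| / 0.169 = 2330 W

Q = 2.33 kW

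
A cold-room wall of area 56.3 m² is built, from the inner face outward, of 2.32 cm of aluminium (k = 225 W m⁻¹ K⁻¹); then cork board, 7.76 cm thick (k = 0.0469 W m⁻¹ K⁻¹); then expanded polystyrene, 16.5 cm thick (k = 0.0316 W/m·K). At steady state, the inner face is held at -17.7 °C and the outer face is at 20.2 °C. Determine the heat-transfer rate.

Resistance network (inner→outer):
  R_aluminium = L/(kA) = 0.0232/(225·56.3) = 1.831×10^-6 K/W
  R_cork board = L/(kA) = 0.0776/(0.0469·56.3) = 0.02939 K/W
  R_expanded polystyrene = L/(kA) = 0.165/(0.0316·56.3) = 0.09274 K/W
ΣR = 1.831×10^-6 + 0.02939 + 0.09274 = 0.1221 K/W
Q = ΔT/ΣR = (-17.7 °C − 20.2 °C)/0.1221 = -310 W
(Negative Q ⇒ heat flows inward; heat gain = 310 W.)

Q = 310 W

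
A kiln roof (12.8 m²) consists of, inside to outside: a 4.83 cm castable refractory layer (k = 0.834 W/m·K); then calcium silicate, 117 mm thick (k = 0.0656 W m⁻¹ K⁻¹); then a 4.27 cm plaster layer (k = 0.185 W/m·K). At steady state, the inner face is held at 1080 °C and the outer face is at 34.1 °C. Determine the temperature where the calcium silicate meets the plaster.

T = 151 °C

Treat each layer as a resistance in series:
  R_castable refractory = L/(kA) = 0.0483/(0.834·12.8) = 0.004525 K/W
  R_calcium silicate = L/(kA) = 0.117/(0.0656·12.8) = 0.1393 K/W
  R_plaster = L/(kA) = 0.0427/(0.185·12.8) = 0.01803 K/W
ΣR = 0.004525 + 0.1393 + 0.01803 = 0.1619 K/W
Q = ΔT/ΣR = (1080 °C − 34.1 °C)/0.1619 = 6460 W
From the inner boundary to the calcium silicate/plaster interface, ΣR_partial = 0.1438 K/W.
T_interface = T_in − Q·ΣR_partial = 1080 °C − (6460)(0.1438) = 151 °C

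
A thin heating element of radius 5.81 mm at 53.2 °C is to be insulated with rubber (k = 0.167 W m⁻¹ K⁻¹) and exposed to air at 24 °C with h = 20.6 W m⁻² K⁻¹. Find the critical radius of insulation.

r_cr = 0.811 cm

For a cylinder, r_cr = k_ins/h = 0.167/20.6 = 0.00811 m = 0.811 cm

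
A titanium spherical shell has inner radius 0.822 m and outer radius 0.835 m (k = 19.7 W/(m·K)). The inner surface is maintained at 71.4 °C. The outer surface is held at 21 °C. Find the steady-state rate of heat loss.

Q = 659 kW

Q = 4πk·ΔT/(1/r₁ − 1/r₂) = 4π × 19.7 × 50.4 / (1/0.822 − 1/0.835) = 6.59×10^5 W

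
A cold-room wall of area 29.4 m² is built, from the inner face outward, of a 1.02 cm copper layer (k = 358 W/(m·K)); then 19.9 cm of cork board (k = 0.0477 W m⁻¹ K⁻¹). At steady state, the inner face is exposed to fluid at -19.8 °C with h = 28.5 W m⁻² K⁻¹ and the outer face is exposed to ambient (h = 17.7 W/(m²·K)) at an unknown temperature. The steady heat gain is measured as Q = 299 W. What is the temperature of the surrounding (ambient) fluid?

Series resistances:
  R_conv,in = 1/(hA) = 1/(28.5·29.4) = 0.001193 K/W
  R_copper = L/(kA) = 0.0102/(358·29.4) = 9.691×10^-7 K/W
  R_cork board = L/(kA) = 0.199/(0.0477·29.4) = 0.1419 K/W
  R_conv,out = 1/(hA) = 1/(17.7·29.4) = 0.001922 K/W
ΣR = 0.1450 K/W
ΔT = Q·ΣR = 299 × 0.1450 = 43.35 K
Heat flows inward, so T_out = T_in + ΔT = -19.8 + 43.35 = 23.6 °C

T_out = 23.6 °C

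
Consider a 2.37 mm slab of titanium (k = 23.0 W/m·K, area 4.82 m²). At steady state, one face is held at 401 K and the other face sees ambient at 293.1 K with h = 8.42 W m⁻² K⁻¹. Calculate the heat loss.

Q = 4380 W

Resistance network (inner→outer):
  R_titanium = L/(kA) = 0.00237/(23.0·4.82) = 2.138×10^-5 K/W
  R_conv,out = 1/(hA) = 1/(8.42·4.82) = 0.02464 K/W
ΣR = 2.138×10^-5 + 0.02464 = 0.02466 K/W
Q = ΔT/ΣR = (401 K − 293.1 K)/0.02466 = 4380 W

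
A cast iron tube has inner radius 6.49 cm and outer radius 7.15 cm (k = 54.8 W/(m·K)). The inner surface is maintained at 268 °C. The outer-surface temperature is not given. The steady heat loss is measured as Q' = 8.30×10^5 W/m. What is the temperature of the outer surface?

Sum the resistances:
  R'_cast iron = ln(0.0715/0.0649)/(2πk) = 0.09685/(2π·54.8) = 2.813×10^-4 m·K/W
ΣR = 2.813×10^-4 m·K/W
ΔT = Q'·ΣR = 8.30×10^5 × 2.813×10^-4 = 233.5 K
Heat flows outward, so T_out = T_in − ΔT = 268 − 233.5 = 34.5 °C

T_out = 34.5 °C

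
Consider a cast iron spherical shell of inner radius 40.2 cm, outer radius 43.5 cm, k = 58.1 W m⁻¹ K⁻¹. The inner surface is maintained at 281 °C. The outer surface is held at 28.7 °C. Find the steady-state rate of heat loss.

Q = 4πk·ΔT/(1/r₁ − 1/r₂) = 4π × 58.1 × 252.3 / (1/0.402 − 1/0.435) = 9.76×10^5 W

Q = 976 kW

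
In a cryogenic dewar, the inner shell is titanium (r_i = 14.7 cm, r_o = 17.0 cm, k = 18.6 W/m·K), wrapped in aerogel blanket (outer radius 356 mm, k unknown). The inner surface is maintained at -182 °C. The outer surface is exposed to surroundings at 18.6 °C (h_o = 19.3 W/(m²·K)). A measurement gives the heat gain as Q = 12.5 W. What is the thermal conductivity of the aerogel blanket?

ΣR = ΔT/Q = |-182 − 18.6|/12.5 = 16.05 K/W
Known resistances:
  R_titanium = (1/0.147 − 1/0.170)/(4πk) = 0.9204/(4π·18.6) = 0.003938 K/W
  R_conv,out = 1/(4πr²h) = 1/(4π·0.356²·19.3) = 0.03253 K/W
R_aerogel blanket = ΣR − ΣR_known = 16.05 − 0.03647 = 16.01 K/W
(1/r₁−1/r₂)/(4πk) = 16.01 ⇒ k = 3.073/(4π·16.01) = 0.0153 W/m·K

k = 0.0153 W/m·K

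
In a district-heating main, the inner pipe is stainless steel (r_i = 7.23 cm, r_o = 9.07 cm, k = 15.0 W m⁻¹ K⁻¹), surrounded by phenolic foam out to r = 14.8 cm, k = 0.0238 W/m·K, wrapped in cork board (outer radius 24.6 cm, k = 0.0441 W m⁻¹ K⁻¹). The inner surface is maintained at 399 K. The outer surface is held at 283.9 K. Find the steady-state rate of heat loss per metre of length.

Q' = 22.5 W/m

Treat each layer as a resistance in series:
  R'_stainless steel = ln(0.0907/0.0723)/(2πk) = 0.2267/(2π·15.0) = 0.002406 m·K/W
  R'_phenolic foam = ln(0.148/0.0907)/(2πk) = 0.4897/(2π·0.0238) = 3.274 m·K/W
  R'_cork board = ln(0.246/0.148)/(2πk) = 0.5081/(2π·0.0441) = 1.834 m·K/W
ΣR = 0.002406 + 3.274 + 1.834 = 5.110 m·K/W
Q' = ΔT/ΣR = (399 K − 283.9 K)/5.110 = 22.5 W/m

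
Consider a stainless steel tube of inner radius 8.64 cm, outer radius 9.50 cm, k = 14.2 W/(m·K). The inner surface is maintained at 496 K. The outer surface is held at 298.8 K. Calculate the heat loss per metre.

Q' = 185 kW/m

Q' = 2πk·ΔT/ln(r₂/r₁) = 2π × 14.2 × 197.2 / ln(0.0950/0.0864) = 1.85×10^5 W/m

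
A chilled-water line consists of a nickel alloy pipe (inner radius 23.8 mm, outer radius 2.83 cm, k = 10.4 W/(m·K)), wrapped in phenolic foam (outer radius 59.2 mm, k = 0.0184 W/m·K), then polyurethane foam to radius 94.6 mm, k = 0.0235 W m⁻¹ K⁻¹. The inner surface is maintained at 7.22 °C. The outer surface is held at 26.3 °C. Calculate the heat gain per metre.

Treat each layer as a resistance in series:
  R'_nickel alloy = ln(0.0283/0.0238)/(2πk) = 0.1732/(2π·10.4) = 0.002650 m·K/W
  R'_phenolic foam = ln(0.0592/0.0283)/(2πk) = 0.7381/(2π·0.0184) = 6.384 m·K/W
  R'_polyurethane foam = ln(0.0946/0.0592)/(2πk) = 0.4687/(2π·0.0235) = 3.175 m·K/W
ΣR = 0.002650 + 6.384 + 3.175 = 9.562 m·K/W
Q' = ΔT/ΣR = (7.22 °C − 26.3 °C)/9.562 = -2.00 W/m
(Negative Q' ⇒ heat flows inward; heat gain = 2.00 W/m.)

Q' = 2.00 W/m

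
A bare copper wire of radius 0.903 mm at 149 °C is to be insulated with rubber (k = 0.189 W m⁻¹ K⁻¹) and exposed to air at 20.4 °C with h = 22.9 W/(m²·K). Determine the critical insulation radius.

r_cr = 0.825 cm

For a cylinder, r_cr = k_ins/h = 0.189/22.9 = 0.00825 m = 0.825 cm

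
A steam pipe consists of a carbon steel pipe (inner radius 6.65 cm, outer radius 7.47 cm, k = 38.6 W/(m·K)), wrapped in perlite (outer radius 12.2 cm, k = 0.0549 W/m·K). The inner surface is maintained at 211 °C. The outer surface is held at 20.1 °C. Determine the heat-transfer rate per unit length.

Q' = 134 W/m

Treat each layer as a resistance in series:
  R'_carbon steel = ln(0.0747/0.0665)/(2πk) = 0.1163/(2π·38.6) = 4.794×10^-4 m·K/W
  R'_perlite = ln(0.122/0.0747)/(2πk) = 0.4905/(2π·0.0549) = 1.422 m·K/W
ΣR = 4.794×10^-4 + 1.422 = 1.422 m·K/W
Q' = ΔT/ΣR = (211 °C − 20.1 °C)/1.422 = 134 W/m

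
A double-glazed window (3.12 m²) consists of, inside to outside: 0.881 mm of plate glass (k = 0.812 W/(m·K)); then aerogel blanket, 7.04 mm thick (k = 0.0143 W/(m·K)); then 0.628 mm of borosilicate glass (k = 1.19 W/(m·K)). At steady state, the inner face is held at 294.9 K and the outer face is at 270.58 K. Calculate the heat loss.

Q = 154 W

Treat each layer as a resistance in series:
  R_plate glass = L/(kA) = 8.81×10^-4/(0.812·3.12) = 3.477×10^-4 K/W
  R_aerogel blanket = L/(kA) = 0.00704/(0.0143·3.12) = 0.1578 K/W
  R_borosilicate glass = L/(kA) = 6.28×10^-4/(1.19·3.12) = 1.691×10^-4 K/W
ΣR = 3.477×10^-4 + 0.1578 + 1.691×10^-4 = 0.1583 K/W
Q = ΔT/ΣR = (294.9 K − 270.58 K)/0.1583 = 154 W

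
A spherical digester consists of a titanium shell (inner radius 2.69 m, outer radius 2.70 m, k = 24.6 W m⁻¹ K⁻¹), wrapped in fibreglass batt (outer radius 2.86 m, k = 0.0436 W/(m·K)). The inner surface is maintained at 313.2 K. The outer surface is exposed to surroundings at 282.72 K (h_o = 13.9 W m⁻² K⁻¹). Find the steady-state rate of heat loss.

Q = 791 W

Resistance network (inner→outer):
  R_titanium = (1/2.69 − 1/2.70)/(4πk) = 0.001377/(4π·24.6) = 4.454×10^-6 K/W
  R_fibreglass batt = (1/2.70 − 1/2.86)/(4πk) = 0.02072/(4π·0.0436) = 0.03782 K/W
  R_conv,out = 1/(4πr²h) = 1/(4π·2.86²·13.9) = 6.999×10^-4 K/W
ΣR = 4.454×10^-6 + 0.03782 + 6.999×10^-4 = 0.03852 K/W
Q = ΔT/ΣR = (313.2 K − 282.72 K)/0.03852 = 791 W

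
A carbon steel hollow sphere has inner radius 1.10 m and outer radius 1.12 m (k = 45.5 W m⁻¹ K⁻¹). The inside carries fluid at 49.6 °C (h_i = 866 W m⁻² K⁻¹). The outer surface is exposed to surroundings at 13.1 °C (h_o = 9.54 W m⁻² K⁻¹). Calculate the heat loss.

Treat each layer as a resistance in series:
  R_conv,in = 1/(4πr²h) = 1/(4π·1.10²·866) = 7.594×10^-5 K/W
  R_carbon steel = (1/1.10 − 1/1.12)/(4πk) = 0.01623/(4π·45.5) = 2.839×10^-5 K/W
  R_conv,out = 1/(4πr²h) = 1/(4π·1.12²·9.54) = 0.006650 K/W
ΣR = 7.594×10^-5 + 2.839×10^-5 + 0.006650 = 0.006754 K/W
Q = ΔT/ΣR = (49.6 °C − 13.1 °C)/0.006754 = 5400 W

Q = 5400 W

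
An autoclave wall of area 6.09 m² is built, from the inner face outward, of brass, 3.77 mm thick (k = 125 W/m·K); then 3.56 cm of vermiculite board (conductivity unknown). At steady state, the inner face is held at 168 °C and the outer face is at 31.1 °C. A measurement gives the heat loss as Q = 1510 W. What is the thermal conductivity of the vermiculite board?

ΣR = ΔT/Q = |168 − 31.1|/1510 = 0.09066 K/W
Known resistances:
  R_brass = L/(kA) = 0.00377/(125·6.09) = 4.952×10^-6 K/W
R_vermiculite board = ΣR − ΣR_known = 0.09066 − 4.952×10^-6 = 0.09066 K/W
L/(kA) = 0.09066 ⇒ k = 0.0356/(0.09066·6.09) = 0.0645 W/m·K

k = 0.0645 W/m·K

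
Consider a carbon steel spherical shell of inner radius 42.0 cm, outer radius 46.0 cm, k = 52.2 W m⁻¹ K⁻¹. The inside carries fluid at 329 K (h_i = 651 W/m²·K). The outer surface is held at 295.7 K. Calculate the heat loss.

Q = 33000 W

Treat each layer as a resistance in series:
  R_conv,in = 1/(4πr²h) = 1/(4π·0.420²·651) = 6.930×10^-4 K/W
  R_carbon steel = (1/0.420 − 1/0.460)/(4πk) = 0.2070/(4π·52.2) = 3.156×10^-4 K/W
ΣR = 6.930×10^-4 + 3.156×10^-4 = 0.001009 K/W
Q = ΔT/ΣR = (329 K − 295.7 K)/0.001009 = 33000 W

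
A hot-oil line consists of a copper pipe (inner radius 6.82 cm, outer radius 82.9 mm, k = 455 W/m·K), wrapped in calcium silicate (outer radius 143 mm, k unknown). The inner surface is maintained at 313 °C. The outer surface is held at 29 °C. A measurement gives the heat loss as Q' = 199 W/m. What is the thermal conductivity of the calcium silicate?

ΣR = ΔT/Q' = |313 − 29|/199 = 1.427 m·K/W
Known resistances:
  R'_copper = ln(0.0829/0.0682)/(2πk) = 0.1952/(2π·455) = 6.828×10^-5 m·K/W
R_calcium silicate = ΣR − ΣR_known = 1.427 − 6.828×10^-5 = 1.427 m·K/W
ln(r₂/r₁)/(2πk) = 1.427 ⇒ k = 0.5452/(2π·1.427) = 0.0608 W/m·K

k = 0.0608 W/m·K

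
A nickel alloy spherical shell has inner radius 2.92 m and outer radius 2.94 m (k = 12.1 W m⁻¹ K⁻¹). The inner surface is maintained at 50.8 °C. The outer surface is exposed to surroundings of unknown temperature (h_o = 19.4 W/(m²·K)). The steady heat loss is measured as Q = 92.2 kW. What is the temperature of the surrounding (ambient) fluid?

Series resistances:
  R_nickel alloy = (1/2.92 − 1/2.94)/(4πk) = 0.002330/(4π·12.1) = 1.532×10^-5 K/W
  R_conv,out = 1/(4πr²h) = 1/(4π·2.94²·19.4) = 4.746×10^-4 K/W
ΣR = 4.899×10^-4 K/W
ΔT = Q·ΣR = 92200 × 4.899×10^-4 = 45.17 K
Heat flows outward, so T_out = T_in − ΔT = 50.8 − 45.17 = 5.63 °C

T_out = 5.63 °C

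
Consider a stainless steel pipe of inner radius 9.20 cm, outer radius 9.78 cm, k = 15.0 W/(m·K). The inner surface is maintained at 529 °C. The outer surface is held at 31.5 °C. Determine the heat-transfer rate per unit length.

Q' = 2πk·ΔT/ln(r₂/r₁) = 2π × 15.0 × 497.5 / ln(0.0978/0.0920) = 7.67×10^5 W/m

Q' = 7.67×10^5 W/m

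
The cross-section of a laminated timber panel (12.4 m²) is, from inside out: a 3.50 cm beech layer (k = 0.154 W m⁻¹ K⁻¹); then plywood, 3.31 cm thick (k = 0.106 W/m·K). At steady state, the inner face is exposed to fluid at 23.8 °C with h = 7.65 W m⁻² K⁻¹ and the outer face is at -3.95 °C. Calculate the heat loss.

Resistance network (inner→outer):
  R_conv,in = 1/(hA) = 1/(7.65·12.4) = 0.01054 K/W
  R_beech = L/(kA) = 0.0350/(0.154·12.4) = 0.01833 K/W
  R_plywood = L/(kA) = 0.0331/(0.106·12.4) = 0.02518 K/W
ΣR = 0.01054 + 0.01833 + 0.02518 = 0.05405 K/W
Q = ΔT/ΣR = (23.8 °C − -3.95 °C)/0.05405 = 513 W

Q = 513 W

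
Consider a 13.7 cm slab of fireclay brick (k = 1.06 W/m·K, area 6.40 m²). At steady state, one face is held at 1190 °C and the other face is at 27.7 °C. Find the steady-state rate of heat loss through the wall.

Q = 57.6 kW

Q = kA·ΔT/L = 1.06 × 6.40 × |1190 °C − 27.7 °C| / 0.137 = 57600 W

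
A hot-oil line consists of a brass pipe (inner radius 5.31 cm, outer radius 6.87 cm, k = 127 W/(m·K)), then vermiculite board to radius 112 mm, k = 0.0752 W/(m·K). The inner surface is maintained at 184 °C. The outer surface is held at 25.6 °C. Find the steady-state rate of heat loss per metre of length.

Q' = 153 W/m

Resistance network (inner→outer):
  R'_brass = ln(0.0687/0.0531)/(2πk) = 0.2576/(2π·127) = 3.228×10^-4 m·K/W
  R'_vermiculite board = ln(0.112/0.0687)/(2πk) = 0.4887/(2π·0.0752) = 1.034 m·K/W
ΣR = 3.228×10^-4 + 1.034 = 1.034 m·K/W
Q' = ΔT/ΣR = (184 °C − 25.6 °C)/1.034 = 153 W/m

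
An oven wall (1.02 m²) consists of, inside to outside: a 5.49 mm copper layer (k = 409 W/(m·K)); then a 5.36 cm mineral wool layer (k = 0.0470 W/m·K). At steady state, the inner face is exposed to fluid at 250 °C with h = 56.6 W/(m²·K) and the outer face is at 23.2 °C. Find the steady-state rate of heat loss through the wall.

Series thermal resistances, inner to outer:
  R_conv,in = 1/(hA) = 1/(56.6·1.02) = 0.01732 K/W
  R_copper = L/(kA) = 0.00549/(409·1.02) = 1.316×10^-5 K/W
  R_mineral wool = L/(kA) = 0.0536/(0.0470·1.02) = 1.118 K/W
ΣR = 0.01732 + 1.316×10^-5 + 1.118 = 1.135 K/W
Q = ΔT/ΣR = (250 °C − 23.2 °C)/1.135 = 200 W

Q = 200 W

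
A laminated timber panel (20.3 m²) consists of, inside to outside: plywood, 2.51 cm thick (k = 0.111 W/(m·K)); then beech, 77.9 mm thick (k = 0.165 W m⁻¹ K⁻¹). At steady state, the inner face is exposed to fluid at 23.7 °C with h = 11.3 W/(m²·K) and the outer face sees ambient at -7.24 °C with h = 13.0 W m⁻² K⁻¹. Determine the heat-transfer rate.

Treat each layer as a resistance in series:
  R_conv,in = 1/(hA) = 1/(11.3·20.3) = 0.004359 K/W
  R_plywood = L/(kA) = 0.0251/(0.111·20.3) = 0.01114 K/W
  R_beech = L/(kA) = 0.0779/(0.165·20.3) = 0.02326 K/W
  R_conv,out = 1/(hA) = 1/(13.0·20.3) = 0.003789 K/W
ΣR = 0.004359 + 0.01114 + 0.02326 + 0.003789 = 0.04255 K/W
Q = ΔT/ΣR = (23.7 °C − -7.24 °C)/0.04255 = 727 W

Q = 727 W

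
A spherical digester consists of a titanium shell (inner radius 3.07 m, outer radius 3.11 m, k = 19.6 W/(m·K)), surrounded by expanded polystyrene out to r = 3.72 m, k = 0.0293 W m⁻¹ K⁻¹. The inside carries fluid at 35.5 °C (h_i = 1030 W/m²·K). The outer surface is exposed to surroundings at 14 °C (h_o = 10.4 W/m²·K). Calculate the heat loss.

Q = 150 W

Series thermal resistances, inner to outer:
  R_conv,in = 1/(4πr²h) = 1/(4π·3.07²·1030) = 8.197×10^-6 K/W
  R_titanium = (1/3.07 − 1/3.11)/(4πk) = 0.004189/(4π·19.6) = 1.701×10^-5 K/W
  R_expanded polystyrene = (1/3.11 − 1/3.72)/(4πk) = 0.05273/(4π·0.0293) = 0.1432 K/W
  R_conv,out = 1/(4πr²h) = 1/(4π·3.72²·10.4) = 5.529×10^-4 K/W
ΣR = 8.197×10^-6 + 1.701×10^-5 + 0.1432 + 5.529×10^-4 = 0.1438 K/W
Q = ΔT/ΣR = (35.5 °C − 14 °C)/0.1438 = 150 W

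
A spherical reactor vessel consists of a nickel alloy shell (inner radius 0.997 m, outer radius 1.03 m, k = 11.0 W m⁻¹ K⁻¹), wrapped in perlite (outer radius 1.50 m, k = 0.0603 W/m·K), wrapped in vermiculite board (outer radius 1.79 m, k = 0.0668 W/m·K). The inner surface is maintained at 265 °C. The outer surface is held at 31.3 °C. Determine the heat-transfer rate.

Treat each layer as a resistance in series:
  R_nickel alloy = (1/0.997 − 1/1.03)/(4πk) = 0.03214/(4π·11.0) = 2.325×10^-4 K/W
  R_perlite = (1/1.03 − 1/1.50)/(4πk) = 0.3042/(4π·0.0603) = 0.4015 K/W
  R_vermiculite board = (1/1.50 − 1/1.79)/(4πk) = 0.1080/(4π·0.0668) = 0.1287 K/W
ΣR = 2.325×10^-4 + 0.4015 + 0.1287 = 0.5304 K/W
Q = ΔT/ΣR = (265 °C − 31.3 °C)/0.5304 = 441 W

Q = 441 W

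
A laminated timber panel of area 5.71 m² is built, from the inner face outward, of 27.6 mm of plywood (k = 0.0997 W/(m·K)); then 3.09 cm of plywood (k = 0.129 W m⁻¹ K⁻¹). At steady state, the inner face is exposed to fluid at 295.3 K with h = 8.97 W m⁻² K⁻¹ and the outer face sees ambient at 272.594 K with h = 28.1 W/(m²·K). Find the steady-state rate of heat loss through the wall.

Q = 195 W

Series thermal resistances, inner to outer:
  R_conv,in = 1/(hA) = 1/(8.97·5.71) = 0.01952 K/W
  R_plywood = L/(kA) = 0.0276/(0.0997·5.71) = 0.04848 K/W
  R_plywood = L/(kA) = 0.0309/(0.129·5.71) = 0.04195 K/W
  R_conv,out = 1/(hA) = 1/(28.1·5.71) = 0.006232 K/W
ΣR = 0.01952 + 0.04848 + 0.04195 + 0.006232 = 0.1162 K/W
Q = ΔT/ΣR = (295.3 K − 272.594 K)/0.1162 = 195 W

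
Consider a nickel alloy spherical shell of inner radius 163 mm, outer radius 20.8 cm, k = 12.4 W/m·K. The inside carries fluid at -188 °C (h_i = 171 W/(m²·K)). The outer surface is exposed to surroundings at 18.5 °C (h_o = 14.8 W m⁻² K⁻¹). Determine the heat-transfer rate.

Q = 1370 W

Treat each layer as a resistance in series:
  R_conv,in = 1/(4πr²h) = 1/(4π·0.163²·171) = 0.01752 K/W
  R_nickel alloy = (1/0.163 − 1/0.208)/(4πk) = 1.327/(4π·12.4) = 0.008518 K/W
  R_conv,out = 1/(4πr²h) = 1/(4π·0.208²·14.8) = 0.1243 K/W
ΣR = 0.01752 + 0.008518 + 0.1243 = 0.1503 K/W
Q = ΔT/ΣR = (-188 °C − 18.5 °C)/0.1503 = -1370 W
(Negative Q ⇒ heat flows inward; heat gain = 1370 W.)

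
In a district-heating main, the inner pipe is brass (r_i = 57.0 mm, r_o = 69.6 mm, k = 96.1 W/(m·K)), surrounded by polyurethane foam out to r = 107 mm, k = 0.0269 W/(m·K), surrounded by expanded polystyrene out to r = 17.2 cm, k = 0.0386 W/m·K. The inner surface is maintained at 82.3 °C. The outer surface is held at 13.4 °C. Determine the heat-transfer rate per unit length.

Q' = 15.3 W/m

Series thermal resistances, inner to outer:
  R'_brass = ln(0.0696/0.0570)/(2πk) = 0.1997/(2π·96.1) = 3.308×10^-4 m·K/W
  R'_polyurethane foam = ln(0.107/0.0696)/(2πk) = 0.4301/(2π·0.0269) = 2.544 m·K/W
  R'_expanded polystyrene = ln(0.172/0.107)/(2πk) = 0.4747/(2π·0.0386) = 1.957 m·K/W
ΣR = 3.308×10^-4 + 2.544 + 1.957 = 4.501 m·K/W
Q' = ΔT/ΣR = (82.3 °C − 13.4 °C)/4.501 = 15.3 W/m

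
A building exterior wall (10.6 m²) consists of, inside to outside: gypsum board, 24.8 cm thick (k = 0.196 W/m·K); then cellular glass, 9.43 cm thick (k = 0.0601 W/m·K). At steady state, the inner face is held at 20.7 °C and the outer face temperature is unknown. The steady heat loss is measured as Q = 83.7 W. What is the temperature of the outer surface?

Sum the resistances:
  R_gypsum board = L/(kA) = 0.248/(0.196·10.6) = 0.1194 K/W
  R_cellular glass = L/(kA) = 0.0943/(0.0601·10.6) = 0.1480 K/W
ΣR = 0.2674 K/W
ΔT = Q·ΣR = 83.7 × 0.2674 = 22.38 K
Heat flows outward, so T_out = T_in − ΔT = 20.7 − 22.38 = -1.68 °C

T_out = -1.68 °C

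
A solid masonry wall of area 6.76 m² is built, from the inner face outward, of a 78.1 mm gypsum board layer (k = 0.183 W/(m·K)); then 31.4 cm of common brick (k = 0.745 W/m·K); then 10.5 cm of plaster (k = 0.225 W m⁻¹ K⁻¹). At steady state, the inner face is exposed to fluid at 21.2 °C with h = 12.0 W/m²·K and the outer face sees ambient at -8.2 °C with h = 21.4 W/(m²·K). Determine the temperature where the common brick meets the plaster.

Treat each layer as a resistance in series:
  R_conv,in = 1/(hA) = 1/(12.0·6.76) = 0.01233 K/W
  R_gypsum board = L/(kA) = 0.0781/(0.183·6.76) = 0.06313 K/W
  R_common brick = L/(kA) = 0.314/(0.745·6.76) = 0.06235 K/W
  R_plaster = L/(kA) = 0.105/(0.225·6.76) = 0.06903 K/W
  R_conv,out = 1/(hA) = 1/(21.4·6.76) = 0.006913 K/W
ΣR = 0.01233 + 0.06313 + 0.06235 + 0.06903 + 0.006913 = 0.2138 K/W
Q = ΔT/ΣR = (21.2 °C − -8.2 °C)/0.2138 = 137.5 W
From the inner boundary to the common brick/plaster interface, ΣR_partial = 0.1378 K/W.
T_interface = T_in − Q·ΣR_partial = 21.2 °C − (137.5)(0.1378) = 2.25 °C

T = 2.25 °C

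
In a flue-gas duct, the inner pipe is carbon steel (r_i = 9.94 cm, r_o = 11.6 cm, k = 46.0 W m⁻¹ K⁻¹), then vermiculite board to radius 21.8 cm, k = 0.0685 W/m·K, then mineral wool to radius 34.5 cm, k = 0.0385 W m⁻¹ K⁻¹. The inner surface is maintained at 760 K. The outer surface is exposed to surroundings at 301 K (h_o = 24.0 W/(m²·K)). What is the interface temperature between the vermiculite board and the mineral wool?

T = 561 K

Resistance network (inner→outer):
  R'_carbon steel = ln(0.116/0.0994)/(2πk) = 0.1544/(2π·46.0) = 5.343×10^-4 m·K/W
  R'_vermiculite board = ln(0.218/0.116)/(2πk) = 0.6309/(2π·0.0685) = 1.466 m·K/W
  R'_mineral wool = ln(0.345/0.218)/(2πk) = 0.4590/(2π·0.0385) = 1.898 m·K/W
  R'_conv,out = 1/(2πr h) = 1/(2π·0.345·24.0) = 0.01922 m·K/W
ΣR = 5.343×10^-4 + 1.466 + 1.898 + 0.01922 = 3.384 m·K/W
Q' = ΔT/ΣR = (760 K − 301 K)/3.384 = 135.6 W/m
From the inner boundary to the vermiculite board/mineral wool interface, ΣR_partial = 1.467 m·K/W.
T_interface = T_in − Q'·ΣR_partial = 760 K − (135.6)(1.467) = 561 K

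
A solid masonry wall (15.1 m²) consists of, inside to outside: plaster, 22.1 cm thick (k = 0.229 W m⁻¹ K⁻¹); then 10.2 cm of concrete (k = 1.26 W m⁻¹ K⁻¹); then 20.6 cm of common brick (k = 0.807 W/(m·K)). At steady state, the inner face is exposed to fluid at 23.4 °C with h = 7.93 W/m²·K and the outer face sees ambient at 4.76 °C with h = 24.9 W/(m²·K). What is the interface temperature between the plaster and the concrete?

T = 9.54 °C

Treat each layer as a resistance in series:
  R_conv,in = 1/(hA) = 1/(7.93·15.1) = 0.008351 K/W
  R_plaster = L/(kA) = 0.221/(0.229·15.1) = 0.06391 K/W
  R_concrete = L/(kA) = 0.102/(1.26·15.1) = 0.005361 K/W
  R_common brick = L/(kA) = 0.206/(0.807·15.1) = 0.01691 K/W
  R_conv,out = 1/(hA) = 1/(24.9·15.1) = 0.002660 K/W
ΣR = 0.008351 + 0.06391 + 0.005361 + 0.01691 + 0.002660 = 0.09719 K/W
Q = ΔT/ΣR = (23.4 °C − 4.76 °C)/0.09719 = 191.8 W
From the inner boundary to the plaster/concrete interface, ΣR_partial = 0.07226 K/W.
T_interface = T_in − Q·ΣR_partial = 23.4 °C − (191.8)(0.07226) = 9.54 °C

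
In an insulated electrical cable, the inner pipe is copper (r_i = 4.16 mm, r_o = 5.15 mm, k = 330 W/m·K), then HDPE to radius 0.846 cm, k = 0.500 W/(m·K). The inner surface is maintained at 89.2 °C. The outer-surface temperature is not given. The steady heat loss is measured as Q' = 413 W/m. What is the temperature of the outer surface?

Series resistances:
  R'_copper = ln(0.00515/0.00416)/(2πk) = 0.2135/(2π·330) = 1.030×10^-4 m·K/W
  R'_HDPE = ln(0.00846/0.00515)/(2πk) = 0.4964/(2π·0.500) = 0.1580 m·K/W
ΣR = 0.1581 m·K/W
ΔT = Q'·ΣR = 413 × 0.1581 = 65.30 K
Heat flows outward, so T_out = T_in − ΔT = 89.2 − 65.30 = 23.9 °C

T_out = 23.9 °C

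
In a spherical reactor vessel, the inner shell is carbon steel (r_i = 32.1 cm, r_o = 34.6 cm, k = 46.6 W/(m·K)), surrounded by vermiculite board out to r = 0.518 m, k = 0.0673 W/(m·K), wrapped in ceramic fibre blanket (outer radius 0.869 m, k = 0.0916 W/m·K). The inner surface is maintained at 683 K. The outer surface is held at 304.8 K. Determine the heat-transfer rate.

Q = 209 W

Resistance network (inner→outer):
  R_carbon steel = (1/0.321 − 1/0.346)/(4πk) = 0.2251/(4π·46.6) = 3.844×10^-4 K/W
  R_vermiculite board = (1/0.346 − 1/0.518)/(4πk) = 0.9597/(4π·0.0673) = 1.135 K/W
  R_ceramic fibre blanket = (1/0.518 − 1/0.869)/(4πk) = 0.7798/(4π·0.0916) = 0.6774 K/W
ΣR = 3.844×10^-4 + 1.135 + 0.6774 = 1.813 K/W
Q = ΔT/ΣR = (683 K − 304.8 K)/1.813 = 209 W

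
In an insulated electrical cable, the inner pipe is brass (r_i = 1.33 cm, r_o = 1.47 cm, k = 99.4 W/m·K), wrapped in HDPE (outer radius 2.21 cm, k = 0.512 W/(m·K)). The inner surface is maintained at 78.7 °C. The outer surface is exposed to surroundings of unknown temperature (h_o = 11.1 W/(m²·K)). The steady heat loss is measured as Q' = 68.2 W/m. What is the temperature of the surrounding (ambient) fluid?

T_out = 25.8 °C

Series resistances:
  R'_brass = ln(0.0147/0.0133)/(2πk) = 0.1001/(2π·99.4) = 1.602×10^-4 m·K/W
  R'_HDPE = ln(0.0221/0.0147)/(2πk) = 0.4077/(2π·0.512) = 0.1267 m·K/W
  R'_conv,out = 1/(2πr h) = 1/(2π·0.0221·11.1) = 0.6488 m·K/W
ΣR = 0.7757 m·K/W
ΔT = Q'·ΣR = 68.2 × 0.7757 = 52.90 K
Heat flows outward, so T_out = T_in − ΔT = 78.7 − 52.90 = 25.8 °C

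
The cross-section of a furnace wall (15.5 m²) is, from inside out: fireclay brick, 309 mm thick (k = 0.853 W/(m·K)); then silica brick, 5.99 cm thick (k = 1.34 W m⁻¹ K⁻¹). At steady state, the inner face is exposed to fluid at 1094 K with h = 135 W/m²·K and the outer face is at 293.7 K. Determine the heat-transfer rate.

Treat each layer as a resistance in series:
  R_conv,in = 1/(hA) = 1/(135·15.5) = 4.779×10^-4 K/W
  R_fireclay brick = L/(kA) = 0.309/(0.853·15.5) = 0.02337 K/W
  R_silica brick = L/(kA) = 0.0599/(1.34·15.5) = 0.002884 K/W
ΣR = 4.779×10^-4 + 0.02337 + 0.002884 = 0.02673 K/W
Q = ΔT/ΣR = (1094 K − 293.7 K)/0.02673 = 29900 W

Q = 29.9 kW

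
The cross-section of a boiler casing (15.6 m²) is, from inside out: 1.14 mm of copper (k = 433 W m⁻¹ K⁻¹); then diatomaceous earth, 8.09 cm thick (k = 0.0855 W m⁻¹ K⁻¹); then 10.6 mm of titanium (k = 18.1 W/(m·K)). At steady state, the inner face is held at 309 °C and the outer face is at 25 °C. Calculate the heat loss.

Series thermal resistances, inner to outer:
  R_copper = L/(kA) = 0.00114/(433·15.6) = 1.688×10^-7 K/W
  R_diatomaceous earth = L/(kA) = 0.0809/(0.0855·15.6) = 0.06065 K/W
  R_titanium = L/(kA) = 0.0106/(18.1·15.6) = 3.754×10^-5 K/W
ΣR = 1.688×10^-7 + 0.06065 + 3.754×10^-5 = 0.06069 K/W
Q = ΔT/ΣR = (309 °C − 25 °C)/0.06069 = 4680 W

Q = 4.68 kW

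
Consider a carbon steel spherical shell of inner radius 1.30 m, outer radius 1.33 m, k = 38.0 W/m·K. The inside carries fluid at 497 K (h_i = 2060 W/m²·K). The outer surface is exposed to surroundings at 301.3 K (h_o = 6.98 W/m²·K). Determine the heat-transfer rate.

Series thermal resistances, inner to outer:
  R_conv,in = 1/(4πr²h) = 1/(4π·1.30²·2060) = 2.286×10^-5 K/W
  R_carbon steel = (1/1.30 − 1/1.33)/(4πk) = 0.01735/(4π·38.0) = 3.634×10^-5 K/W
  R_conv,out = 1/(4πr²h) = 1/(4π·1.33²·6.98) = 0.006445 K/W
ΣR = 2.286×10^-5 + 3.634×10^-5 + 0.006445 = 0.006504 K/W
Q = ΔT/ΣR = (497 K − 301.3 K)/0.006504 = 30100 W

Q = 30100 W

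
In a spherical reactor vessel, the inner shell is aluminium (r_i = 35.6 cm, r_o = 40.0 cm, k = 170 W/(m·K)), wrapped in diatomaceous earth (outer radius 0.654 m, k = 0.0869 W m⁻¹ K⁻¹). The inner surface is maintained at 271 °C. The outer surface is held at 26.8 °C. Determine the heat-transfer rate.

Q = 275 W

Treat each layer as a resistance in series:
  R_aluminium = (1/0.356 − 1/0.400)/(4πk) = 0.3090/(4π·170) = 1.446×10^-4 K/W
  R_diatomaceous earth = (1/0.400 − 1/0.654)/(4πk) = 0.9709/(4π·0.0869) = 0.8891 K/W
ΣR = 1.446×10^-4 + 0.8891 = 0.8892 K/W
Q = ΔT/ΣR = (271 °C − 26.8 °C)/0.8892 = 275 W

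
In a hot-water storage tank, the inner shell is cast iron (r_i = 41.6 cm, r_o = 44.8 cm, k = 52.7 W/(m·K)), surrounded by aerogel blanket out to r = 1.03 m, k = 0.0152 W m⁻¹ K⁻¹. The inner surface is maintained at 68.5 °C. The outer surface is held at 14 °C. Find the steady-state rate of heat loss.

Q = 8.25 W

Series thermal resistances, inner to outer:
  R_cast iron = (1/0.416 − 1/0.448)/(4πk) = 0.1717/(4π·52.7) = 2.593×10^-4 K/W
  R_aerogel blanket = (1/0.448 − 1/1.03)/(4πk) = 1.261/(4π·0.0152) = 6.603 K/W
ΣR = 2.593×10^-4 + 6.603 = 6.603 K/W
Q = ΔT/ΣR = (68.5 °C − 14 °C)/6.603 = 8.25 W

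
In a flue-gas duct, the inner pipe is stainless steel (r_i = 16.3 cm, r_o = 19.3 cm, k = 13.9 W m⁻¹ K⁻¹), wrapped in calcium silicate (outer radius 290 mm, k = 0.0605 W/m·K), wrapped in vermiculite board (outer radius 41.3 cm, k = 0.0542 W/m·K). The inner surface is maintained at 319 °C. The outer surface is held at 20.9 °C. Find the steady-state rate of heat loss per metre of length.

Treat each layer as a resistance in series:
  R'_stainless steel = ln(0.193/0.163)/(2πk) = 0.1689/(2π·13.9) = 0.001934 m·K/W
  R'_calcium silicate = ln(0.290/0.193)/(2πk) = 0.4072/(2π·0.0605) = 1.071 m·K/W
  R'_vermiculite board = ln(0.413/0.290)/(2πk) = 0.3536/(2π·0.0542) = 1.038 m·K/W
ΣR = 0.001934 + 1.071 + 1.038 = 2.111 m·K/W
Q' = ΔT/ΣR = (319 °C − 20.9 °C)/2.111 = 141 W/m

Q' = 141 W/m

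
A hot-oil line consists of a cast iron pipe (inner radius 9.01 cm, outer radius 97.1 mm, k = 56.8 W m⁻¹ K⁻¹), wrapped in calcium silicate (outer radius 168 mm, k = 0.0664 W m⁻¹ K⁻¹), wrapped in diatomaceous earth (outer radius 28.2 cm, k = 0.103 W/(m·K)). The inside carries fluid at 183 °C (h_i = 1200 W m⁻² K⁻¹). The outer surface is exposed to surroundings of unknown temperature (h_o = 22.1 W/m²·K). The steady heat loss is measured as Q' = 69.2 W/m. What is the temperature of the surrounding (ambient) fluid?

Series resistances:
  R'_conv,in = 1/(2πr h) = 1/(2π·0.0901·1200) = 0.001472 m·K/W
  R'_cast iron = ln(0.0971/0.0901)/(2πk) = 0.07482/(2π·56.8) = 2.097×10^-4 m·K/W
  R'_calcium silicate = ln(0.168/0.0971)/(2πk) = 0.5482/(2π·0.0664) = 1.314 m·K/W
  R'_diatomaceous earth = ln(0.282/0.168)/(2πk) = 0.5179/(2π·0.103) = 0.8003 m·K/W
  R'_conv,out = 1/(2πr h) = 1/(2π·0.282·22.1) = 0.02554 m·K/W
ΣR = 2.142 m·K/W
ΔT = Q'·ΣR = 69.2 × 2.142 = 148.2 K
Heat flows outward, so T_out = T_in − ΔT = 183 − 148.2 = 34.8 °C

T_out = 34.8 °C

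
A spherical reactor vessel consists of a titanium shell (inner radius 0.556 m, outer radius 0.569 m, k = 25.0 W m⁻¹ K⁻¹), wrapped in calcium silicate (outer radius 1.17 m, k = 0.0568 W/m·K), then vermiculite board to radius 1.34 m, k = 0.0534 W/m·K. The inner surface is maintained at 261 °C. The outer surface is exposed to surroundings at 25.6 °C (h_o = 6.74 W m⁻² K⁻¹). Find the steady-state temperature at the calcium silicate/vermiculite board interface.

Treat each layer as a resistance in series:
  R_titanium = (1/0.556 − 1/0.569)/(4πk) = 0.04109/(4π·25.0) = 1.308×10^-4 K/W
  R_calcium silicate = (1/0.569 − 1/1.17)/(4πk) = 0.9028/(4π·0.0568) = 1.265 K/W
  R_vermiculite board = (1/1.17 − 1/1.34)/(4πk) = 0.1084/(4π·0.0534) = 0.1616 K/W
  R_conv,out = 1/(4πr²h) = 1/(4π·1.34²·6.74) = 0.006575 K/W
ΣR = 1.308×10^-4 + 1.265 + 0.1616 + 0.006575 = 1.433 K/W
Q = ΔT/ΣR = (261 °C − 25.6 °C)/1.433 = 164.3 W
From the inner boundary to the calcium silicate/vermiculite board interface, ΣR_partial = 1.265 K/W.
T_interface = T_in − Q·ΣR_partial = 261 °C − (164.3)(1.265) = 53.2 °C

T = 53.2 °C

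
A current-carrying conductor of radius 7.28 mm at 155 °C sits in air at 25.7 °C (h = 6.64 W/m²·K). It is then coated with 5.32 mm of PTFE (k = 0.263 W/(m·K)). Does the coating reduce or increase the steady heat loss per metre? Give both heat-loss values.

increases: 39.3 → 57.9 W/m

Critical radius for a cylinder: r_cr = k/h = 0.0396 m = 3.96 cm.
Outer radius after coating: r₂ = 0.00728 + 0.00532 = 0.01260 m.
Since r₁ < r_cr and r₂ ≤ r_cr, the coating moves toward the maximum at r_cr — heat loss rises.
Bare: R = 1/(2πr₁h) = 3.292 m·K/W; Q = 129.3/3.292 = 39.3 W/m.
Coated: R = R_cond + R_conv = 2.234 m·K/W; Q = 129.3/2.234 = 57.9 W/m.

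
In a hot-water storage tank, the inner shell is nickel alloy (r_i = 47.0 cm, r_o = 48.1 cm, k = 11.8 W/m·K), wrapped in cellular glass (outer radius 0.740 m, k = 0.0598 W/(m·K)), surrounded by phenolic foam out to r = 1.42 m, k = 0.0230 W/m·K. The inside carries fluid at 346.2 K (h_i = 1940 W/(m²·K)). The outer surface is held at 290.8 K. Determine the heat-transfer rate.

Treat each layer as a resistance in series:
  R_conv,in = 1/(4πr²h) = 1/(4π·0.470²·1940) = 1.857×10^-4 K/W
  R_nickel alloy = (1/0.470 − 1/0.481)/(4πk) = 0.04866/(4π·11.8) = 3.281×10^-4 K/W
  R_cellular glass = (1/0.481 − 1/0.740)/(4πk) = 0.7277/(4π·0.0598) = 0.9683 K/W
  R_phenolic foam = (1/0.740 − 1/1.42)/(4πk) = 0.6471/(4π·0.0230) = 2.239 K/W
ΣR = 1.857×10^-4 + 3.281×10^-4 + 0.9683 + 2.239 = 3.208 K/W
Q = ΔT/ΣR = (346.2 K − 290.8 K)/3.208 = 17.3 W

Q = 17.3 W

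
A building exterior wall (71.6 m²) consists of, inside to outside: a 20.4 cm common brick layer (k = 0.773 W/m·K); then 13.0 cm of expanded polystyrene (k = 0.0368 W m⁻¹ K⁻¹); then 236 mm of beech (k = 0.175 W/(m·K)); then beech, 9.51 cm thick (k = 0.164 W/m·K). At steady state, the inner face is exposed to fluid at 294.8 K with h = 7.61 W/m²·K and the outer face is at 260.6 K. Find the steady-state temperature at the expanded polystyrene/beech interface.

T = 271.86 K

Treat each layer as a resistance in series:
  R_conv,in = 1/(hA) = 1/(7.61·71.6) = 0.001835 K/W
  R_common brick = L/(kA) = 0.204/(0.773·71.6) = 0.003686 K/W
  R_expanded polystyrene = L/(kA) = 0.130/(0.0368·71.6) = 0.04934 K/W
  R_beech = L/(kA) = 0.236/(0.175·71.6) = 0.01883 K/W
  R_beech = L/(kA) = 0.0951/(0.164·71.6) = 0.008099 K/W
ΣR = 0.001835 + 0.003686 + 0.04934 + 0.01883 + 0.008099 = 0.08179 K/W
Q = ΔT/ΣR = (294.8 K − 260.6 K)/0.08179 = 418.1 W
From the inner boundary to the expanded polystyrene/beech interface, ΣR_partial = 0.05486 K/W.
T_interface = T_in − Q·ΣR_partial = 294.8 K − (418.1)(0.05486) = 271.86 K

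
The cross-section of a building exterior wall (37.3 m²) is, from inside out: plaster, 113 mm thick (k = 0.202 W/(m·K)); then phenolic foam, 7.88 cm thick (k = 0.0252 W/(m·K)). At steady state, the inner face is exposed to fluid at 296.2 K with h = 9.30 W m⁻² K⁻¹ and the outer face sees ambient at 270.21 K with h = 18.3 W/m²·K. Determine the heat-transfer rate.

Treat each layer as a resistance in series:
  R_conv,in = 1/(hA) = 1/(9.30·37.3) = 0.002883 K/W
  R_plaster = L/(kA) = 0.113/(0.202·37.3) = 0.01500 K/W
  R_phenolic foam = L/(kA) = 0.0788/(0.0252·37.3) = 0.08383 K/W
  R_conv,out = 1/(hA) = 1/(18.3·37.3) = 0.001465 K/W
ΣR = 0.002883 + 0.01500 + 0.08383 + 0.001465 = 0.1032 K/W
Q = ΔT/ΣR = (296.2 K − 270.21 K)/0.1032 = 252 W

Q = 252 W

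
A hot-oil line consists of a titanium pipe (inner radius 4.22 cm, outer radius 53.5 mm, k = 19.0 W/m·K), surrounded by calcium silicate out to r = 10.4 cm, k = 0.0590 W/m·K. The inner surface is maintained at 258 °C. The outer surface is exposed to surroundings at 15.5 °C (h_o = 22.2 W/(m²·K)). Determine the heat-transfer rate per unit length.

Treat each layer as a resistance in series:
  R'_titanium = ln(0.0535/0.0422)/(2πk) = 0.2373/(2π·19.0) = 0.001987 m·K/W
  R'_calcium silicate = ln(0.104/0.0535)/(2πk) = 0.6647/(2π·0.0590) = 1.793 m·K/W
  R'_conv,out = 1/(2πr h) = 1/(2π·0.104·22.2) = 0.06893 m·K/W
ΣR = 0.001987 + 1.793 + 0.06893 = 1.864 m·K/W
Q' = ΔT/ΣR = (258 °C − 15.5 °C)/1.864 = 130 W/m

Q' = 130 W/m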